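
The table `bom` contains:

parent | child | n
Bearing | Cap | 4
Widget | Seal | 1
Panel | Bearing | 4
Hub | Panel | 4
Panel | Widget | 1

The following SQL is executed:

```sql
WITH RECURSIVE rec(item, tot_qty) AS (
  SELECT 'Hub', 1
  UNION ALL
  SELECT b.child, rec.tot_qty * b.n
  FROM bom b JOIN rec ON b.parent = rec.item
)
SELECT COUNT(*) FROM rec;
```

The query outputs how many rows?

Base: (Hub, tot_qty=1).
Iteration 1: components of {Hub} -> Panel = 1*4 = 4.
Iteration 2: components of {Panel} -> Bearing = 4*4 = 16, Widget = 4*1 = 4.
Iteration 3: components of {Bearing,Widget} -> Cap = 16*4 = 64, Seal = 4*1 = 4.
Iteration 4: no further components; recursion stops.
Total rows emitted: 6.

6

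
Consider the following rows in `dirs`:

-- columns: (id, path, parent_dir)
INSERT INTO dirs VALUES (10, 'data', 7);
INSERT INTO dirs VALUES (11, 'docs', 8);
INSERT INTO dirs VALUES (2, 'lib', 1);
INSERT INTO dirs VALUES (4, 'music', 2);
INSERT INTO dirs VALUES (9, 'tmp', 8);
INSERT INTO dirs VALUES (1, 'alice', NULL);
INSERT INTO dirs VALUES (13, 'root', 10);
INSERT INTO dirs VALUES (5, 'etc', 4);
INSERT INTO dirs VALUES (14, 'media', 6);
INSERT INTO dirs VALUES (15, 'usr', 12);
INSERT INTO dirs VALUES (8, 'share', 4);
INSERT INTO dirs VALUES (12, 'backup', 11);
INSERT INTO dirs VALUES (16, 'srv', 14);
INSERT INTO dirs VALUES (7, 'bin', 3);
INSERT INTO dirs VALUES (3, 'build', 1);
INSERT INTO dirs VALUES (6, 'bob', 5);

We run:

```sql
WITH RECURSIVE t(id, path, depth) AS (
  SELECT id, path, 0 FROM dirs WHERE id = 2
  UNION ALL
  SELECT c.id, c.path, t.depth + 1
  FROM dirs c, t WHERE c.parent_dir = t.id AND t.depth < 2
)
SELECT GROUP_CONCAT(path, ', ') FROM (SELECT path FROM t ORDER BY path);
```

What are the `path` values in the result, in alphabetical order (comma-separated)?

Base: id=2 (lib) at depth 0.
Iteration 1: rows with parent_dir in {2} -> music (id 4, depth 1).
Iteration 2: rows with parent_dir in {4} -> etc (id 5, depth 2), share (id 8, depth 2).
Iteration 3: depth < 2 fails for all current rows; recursion stops.

etc, lib, music, share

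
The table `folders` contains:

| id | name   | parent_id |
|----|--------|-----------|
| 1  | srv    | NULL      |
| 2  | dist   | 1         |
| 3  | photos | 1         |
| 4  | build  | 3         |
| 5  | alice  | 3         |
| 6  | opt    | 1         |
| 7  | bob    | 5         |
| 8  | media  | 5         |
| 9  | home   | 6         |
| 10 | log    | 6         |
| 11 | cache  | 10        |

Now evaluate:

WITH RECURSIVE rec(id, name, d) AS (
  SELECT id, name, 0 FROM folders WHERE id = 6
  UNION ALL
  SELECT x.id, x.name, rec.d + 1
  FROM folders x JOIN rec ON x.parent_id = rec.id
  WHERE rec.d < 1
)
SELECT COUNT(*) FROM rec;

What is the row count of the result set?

Base: id=6 (opt) at d 0.
Iteration 1: rows with parent_id in {6} -> home (id 9, d 1), log (id 10, d 1).
Iteration 2: d < 1 fails for all current rows; recursion stops.
Total rows emitted: 3.

3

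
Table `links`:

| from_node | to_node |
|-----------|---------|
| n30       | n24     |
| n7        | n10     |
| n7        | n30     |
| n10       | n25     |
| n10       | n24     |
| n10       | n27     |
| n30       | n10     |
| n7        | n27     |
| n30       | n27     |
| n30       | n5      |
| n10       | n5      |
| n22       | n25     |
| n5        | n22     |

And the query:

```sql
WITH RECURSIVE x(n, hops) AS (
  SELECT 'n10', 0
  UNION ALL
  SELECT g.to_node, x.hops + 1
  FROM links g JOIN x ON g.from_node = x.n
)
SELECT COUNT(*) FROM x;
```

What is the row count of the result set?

7

Base: (n10, hops=0).
Iteration 1: edges from {n10} -> (n24, hops=1), (n25, hops=1), (n27, hops=1), (n5, hops=1).
Iteration 2: edges from {n24,n25,n27,n5} -> (n22, hops=2).
Iteration 3: edges from {n22} -> (n25, hops=3).
Iteration 4: no outgoing edges from {n25}; recursion stops.
Total rows emitted: 7.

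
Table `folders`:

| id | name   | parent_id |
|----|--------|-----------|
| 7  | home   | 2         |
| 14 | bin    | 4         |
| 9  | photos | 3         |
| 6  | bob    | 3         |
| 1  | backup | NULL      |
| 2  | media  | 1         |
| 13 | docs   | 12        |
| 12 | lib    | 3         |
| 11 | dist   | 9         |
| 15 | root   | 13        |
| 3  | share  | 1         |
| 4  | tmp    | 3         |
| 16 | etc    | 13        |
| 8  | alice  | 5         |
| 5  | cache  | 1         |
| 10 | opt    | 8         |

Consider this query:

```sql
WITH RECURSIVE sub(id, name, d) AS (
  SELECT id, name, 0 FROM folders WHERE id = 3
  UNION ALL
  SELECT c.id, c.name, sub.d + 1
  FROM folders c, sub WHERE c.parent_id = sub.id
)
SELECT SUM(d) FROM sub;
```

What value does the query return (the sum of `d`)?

16

Base: id=3 (share) at d 0.
Iteration 1: rows with parent_id in {3} -> tmp (id 4, d 1), bob (id 6, d 1), photos (id 9, d 1), lib (id 12, d 1).
Iteration 2: rows with parent_id in {4,6,9,12} -> dist (id 11, d 2), docs (id 13, d 2), bin (id 14, d 2).
Iteration 3: rows with parent_id in {11,13,14} -> root (id 15, d 3), etc (id 16, d 3).
Iteration 4: no rows with parent_id in {15,16}; recursion stops.
SUM(d) = 0 + 1 + 1 + 1 + 1 + 2 + 2 + 2 + 3 + 3 = 16.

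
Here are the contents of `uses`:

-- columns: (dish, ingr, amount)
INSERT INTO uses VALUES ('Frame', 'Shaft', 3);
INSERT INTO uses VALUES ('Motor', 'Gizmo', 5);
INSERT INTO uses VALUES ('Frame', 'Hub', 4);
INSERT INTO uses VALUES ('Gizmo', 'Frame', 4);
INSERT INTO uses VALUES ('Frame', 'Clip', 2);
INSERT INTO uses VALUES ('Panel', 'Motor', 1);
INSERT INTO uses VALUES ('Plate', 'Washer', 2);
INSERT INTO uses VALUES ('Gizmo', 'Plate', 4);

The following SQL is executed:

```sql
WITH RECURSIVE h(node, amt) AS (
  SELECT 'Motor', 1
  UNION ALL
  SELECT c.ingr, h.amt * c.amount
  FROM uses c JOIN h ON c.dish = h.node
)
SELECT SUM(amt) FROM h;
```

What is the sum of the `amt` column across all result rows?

266

Base: (Motor, amt=1).
Iteration 1: components of {Motor} -> Gizmo = 1*5 = 5.
Iteration 2: components of {Gizmo} -> Frame = 5*4 = 20, Plate = 5*4 = 20.
Iteration 3: components of {Frame,Plate} -> Clip = 20*2 = 40, Hub = 20*4 = 80, Shaft = 20*3 = 60, Washer = 20*2 = 40.
Iteration 4: no further components; recursion stops.
SUM(amt) = 1 + 5 + 20 + 20 + 40 + 60 + 80 + 40 = 266.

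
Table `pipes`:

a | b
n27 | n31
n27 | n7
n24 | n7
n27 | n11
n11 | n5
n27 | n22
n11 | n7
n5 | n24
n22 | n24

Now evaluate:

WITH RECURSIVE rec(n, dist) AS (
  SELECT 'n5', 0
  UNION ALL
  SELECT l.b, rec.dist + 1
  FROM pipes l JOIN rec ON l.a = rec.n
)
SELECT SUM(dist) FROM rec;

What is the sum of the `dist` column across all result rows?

Base: (n5, dist=0).
Iteration 1: edges from {n5} -> (n24, dist=1).
Iteration 2: edges from {n24} -> (n7, dist=2).
Iteration 3: no outgoing edges from {n7}; recursion stops.
SUM(dist) = 0 + 1 + 2 = 3.

3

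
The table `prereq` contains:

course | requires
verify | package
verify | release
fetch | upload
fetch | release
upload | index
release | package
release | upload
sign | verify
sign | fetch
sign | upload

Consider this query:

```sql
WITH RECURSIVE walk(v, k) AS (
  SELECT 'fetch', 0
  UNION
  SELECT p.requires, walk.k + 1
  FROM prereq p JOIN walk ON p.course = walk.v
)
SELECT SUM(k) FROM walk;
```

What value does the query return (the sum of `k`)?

Base: (fetch, k=0).
Iteration 1: edges from {fetch} -> (release, k=1), (upload, k=1).
Iteration 2: edges from {release,upload} -> (index, k=2), (package, k=2), (upload, k=2).
Iteration 3: edges from {index,package,upload} -> (index, k=3).
Iteration 4: no outgoing edges from {index}; recursion stops.
SUM(k) = 0 + 1 + 1 + 2 + 2 + 2 + 3 = 11.

11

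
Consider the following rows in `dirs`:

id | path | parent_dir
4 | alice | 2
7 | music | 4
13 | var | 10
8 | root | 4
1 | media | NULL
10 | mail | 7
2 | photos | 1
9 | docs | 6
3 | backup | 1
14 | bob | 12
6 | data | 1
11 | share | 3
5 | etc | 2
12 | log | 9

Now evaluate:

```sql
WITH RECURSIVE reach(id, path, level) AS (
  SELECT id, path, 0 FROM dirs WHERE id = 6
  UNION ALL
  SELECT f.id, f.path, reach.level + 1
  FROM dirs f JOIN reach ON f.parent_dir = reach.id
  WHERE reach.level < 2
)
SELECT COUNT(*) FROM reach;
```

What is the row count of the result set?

3

Base: id=6 (data) at level 0.
Iteration 1: rows with parent_dir in {6} -> docs (id 9, level 1).
Iteration 2: rows with parent_dir in {9} -> log (id 12, level 2).
Iteration 3: level < 2 fails for all current rows; recursion stops.
Total rows emitted: 3.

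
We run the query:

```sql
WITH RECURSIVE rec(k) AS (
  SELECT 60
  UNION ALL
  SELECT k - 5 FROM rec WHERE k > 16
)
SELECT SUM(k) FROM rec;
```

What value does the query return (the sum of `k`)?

375

Base: k=60.
Iteration 1: 60 > 16 holds -> k = 60 - 5 = 55.
Iteration 2: 55 > 16 holds -> k = 55 - 5 = 50.
Iteration 3: 50 > 16 holds -> k = 50 - 5 = 45.
Iteration 4: 45 > 16 holds -> k = 45 - 5 = 40.
Iteration 5: 40 > 16 holds -> k = 40 - 5 = 35.
Iteration 6: 35 > 16 holds -> k = 35 - 5 = 30.
Iteration 7: 30 > 16 holds -> k = 30 - 5 = 25.
Iteration 8: 25 > 16 holds -> k = 25 - 5 = 20.
Iteration 9: 20 > 16 holds -> k = 20 - 5 = 15.
Iteration 10: 15 > 16 fails; recursion stops.
SUM(k) = 60 + 55 + 50 + 45 + 40 + 35 + 30 + 25 + 20 + 15 = 375.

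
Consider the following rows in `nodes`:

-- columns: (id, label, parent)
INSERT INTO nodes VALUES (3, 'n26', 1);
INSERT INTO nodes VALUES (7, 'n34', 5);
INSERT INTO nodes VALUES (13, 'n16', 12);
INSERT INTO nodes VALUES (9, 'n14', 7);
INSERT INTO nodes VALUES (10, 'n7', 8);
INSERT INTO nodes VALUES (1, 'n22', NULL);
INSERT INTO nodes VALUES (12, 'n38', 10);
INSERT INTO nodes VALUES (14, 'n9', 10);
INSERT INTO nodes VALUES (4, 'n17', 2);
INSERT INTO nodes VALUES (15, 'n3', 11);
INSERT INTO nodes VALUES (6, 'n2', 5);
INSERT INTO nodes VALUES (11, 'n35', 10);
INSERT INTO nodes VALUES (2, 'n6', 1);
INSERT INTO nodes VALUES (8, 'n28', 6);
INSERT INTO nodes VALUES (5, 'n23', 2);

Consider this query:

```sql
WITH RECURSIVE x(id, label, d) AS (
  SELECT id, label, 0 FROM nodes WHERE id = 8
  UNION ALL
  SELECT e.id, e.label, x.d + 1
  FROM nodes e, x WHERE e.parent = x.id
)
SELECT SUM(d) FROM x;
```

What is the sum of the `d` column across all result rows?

Base: id=8 (n28) at d 0.
Iteration 1: rows with parent in {8} -> n7 (id 10, d 1).
Iteration 2: rows with parent in {10} -> n35 (id 11, d 2), n38 (id 12, d 2), n9 (id 14, d 2).
Iteration 3: rows with parent in {11,12,14} -> n16 (id 13, d 3), n3 (id 15, d 3).
Iteration 4: no rows with parent in {13,15}; recursion stops.
SUM(d) = 0 + 1 + 2 + 2 + 2 + 3 + 3 = 13.

13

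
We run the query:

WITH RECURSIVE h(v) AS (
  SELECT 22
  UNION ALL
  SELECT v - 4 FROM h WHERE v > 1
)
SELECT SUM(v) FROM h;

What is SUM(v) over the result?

Base: v=22.
Iteration 1: 22 > 1 holds -> v = 22 - 4 = 18.
Iteration 2: 18 > 1 holds -> v = 18 - 4 = 14.
Iteration 3: 14 > 1 holds -> v = 14 - 4 = 10.
Iteration 4: 10 > 1 holds -> v = 10 - 4 = 6.
Iteration 5: 6 > 1 holds -> v = 6 - 4 = 2.
Iteration 6: 2 > 1 holds -> v = 2 - 4 = -2.
Iteration 7: -2 > 1 fails; recursion stops.
SUM(v) = 22 + 18 + 14 + 10 + 6 + 2 + -2 = 70.

70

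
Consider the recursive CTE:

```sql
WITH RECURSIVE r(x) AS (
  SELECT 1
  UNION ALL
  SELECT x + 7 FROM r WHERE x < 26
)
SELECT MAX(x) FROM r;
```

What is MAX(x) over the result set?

Base: x=1.
Iteration 1: 1 < 26 holds -> x = 1 + 7 = 8.
Iteration 2: 8 < 26 holds -> x = 8 + 7 = 15.
Iteration 3: 15 < 26 holds -> x = 15 + 7 = 22.
Iteration 4: 22 < 26 holds -> x = 22 + 7 = 29.
Iteration 5: 29 < 26 fails; recursion stops.
x values: 1, 8, 15, 22, 29; the maximum is 29.

29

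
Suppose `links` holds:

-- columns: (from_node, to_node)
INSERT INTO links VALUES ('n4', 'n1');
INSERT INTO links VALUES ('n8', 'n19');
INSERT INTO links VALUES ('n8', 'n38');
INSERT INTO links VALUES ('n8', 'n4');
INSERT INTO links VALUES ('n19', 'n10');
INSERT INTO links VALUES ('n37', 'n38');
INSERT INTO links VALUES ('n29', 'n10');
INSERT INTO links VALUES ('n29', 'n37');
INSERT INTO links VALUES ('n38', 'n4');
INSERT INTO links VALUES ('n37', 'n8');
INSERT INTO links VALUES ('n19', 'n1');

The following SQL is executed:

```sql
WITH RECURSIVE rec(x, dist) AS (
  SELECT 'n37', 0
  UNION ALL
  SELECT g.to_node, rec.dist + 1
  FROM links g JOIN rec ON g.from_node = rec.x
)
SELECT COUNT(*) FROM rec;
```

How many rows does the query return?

Base: (n37, dist=0).
Iteration 1: edges from {n37} -> (n38, dist=1), (n8, dist=1).
Iteration 2: edges from {n38,n8} -> (n19, dist=2), (n38, dist=2), (n4, dist=2) x2. [UNION ALL keeps all 4 new rows, including repeats]
Iteration 3: edges from {n19,n38,n4} -> (n1, dist=3) x3, (n10, dist=3), (n4, dist=3). [UNION ALL keeps all 5 new rows, including repeats]
Iteration 4: edges from {n1,n10,n4} -> (n1, dist=4).
Iteration 5: no outgoing edges from {n1}; recursion stops.
Total rows emitted: 13.

13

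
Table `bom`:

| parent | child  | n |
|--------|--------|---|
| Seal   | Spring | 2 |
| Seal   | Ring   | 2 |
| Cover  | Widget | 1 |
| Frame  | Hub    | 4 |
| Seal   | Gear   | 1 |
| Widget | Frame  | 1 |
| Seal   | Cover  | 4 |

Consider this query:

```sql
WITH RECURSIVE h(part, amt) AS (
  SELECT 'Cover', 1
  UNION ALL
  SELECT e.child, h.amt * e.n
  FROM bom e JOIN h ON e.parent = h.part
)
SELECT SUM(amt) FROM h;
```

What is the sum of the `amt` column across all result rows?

Base: (Cover, amt=1).
Iteration 1: components of {Cover} -> Widget = 1*1 = 1.
Iteration 2: components of {Widget} -> Frame = 1*1 = 1.
Iteration 3: components of {Frame} -> Hub = 1*4 = 4.
Iteration 4: no further components; recursion stops.
SUM(amt) = 1 + 1 + 1 + 4 = 7.

7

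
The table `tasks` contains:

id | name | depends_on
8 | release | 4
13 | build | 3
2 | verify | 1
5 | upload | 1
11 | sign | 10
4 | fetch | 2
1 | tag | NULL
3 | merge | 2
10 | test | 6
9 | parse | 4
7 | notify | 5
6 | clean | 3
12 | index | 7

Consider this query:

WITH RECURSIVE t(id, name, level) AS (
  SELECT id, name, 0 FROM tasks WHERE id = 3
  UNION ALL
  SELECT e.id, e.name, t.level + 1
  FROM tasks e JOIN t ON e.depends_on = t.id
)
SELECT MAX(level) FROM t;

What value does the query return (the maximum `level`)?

3

Base: id=3 (merge) at level 0.
Iteration 1: rows with depends_on in {3} -> clean (id 6, level 1), build (id 13, level 1).
Iteration 2: rows with depends_on in {6,13} -> test (id 10, level 2).
Iteration 3: rows with depends_on in {10} -> sign (id 11, level 3).
Iteration 4: no rows with depends_on in {11}; recursion stops.
level values: 0, 1, 1, 2, 3; the maximum is 3.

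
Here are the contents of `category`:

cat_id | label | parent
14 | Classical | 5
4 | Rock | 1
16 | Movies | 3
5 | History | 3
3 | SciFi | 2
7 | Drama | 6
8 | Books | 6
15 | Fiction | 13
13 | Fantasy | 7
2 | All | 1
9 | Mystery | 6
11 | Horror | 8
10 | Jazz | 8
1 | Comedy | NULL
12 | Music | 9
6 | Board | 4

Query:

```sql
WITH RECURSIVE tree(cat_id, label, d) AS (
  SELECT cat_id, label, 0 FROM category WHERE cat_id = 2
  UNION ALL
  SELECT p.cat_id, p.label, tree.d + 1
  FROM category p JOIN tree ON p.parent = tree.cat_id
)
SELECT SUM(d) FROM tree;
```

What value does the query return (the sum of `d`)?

8

Base: cat_id=2 (All) at d 0.
Iteration 1: rows with parent in {2} -> SciFi (id 3, d 1).
Iteration 2: rows with parent in {3} -> History (id 5, d 2), Movies (id 16, d 2).
Iteration 3: rows with parent in {5,16} -> Classical (id 14, d 3).
Iteration 4: no rows with parent in {14}; recursion stops.
SUM(d) = 0 + 1 + 2 + 2 + 3 = 8.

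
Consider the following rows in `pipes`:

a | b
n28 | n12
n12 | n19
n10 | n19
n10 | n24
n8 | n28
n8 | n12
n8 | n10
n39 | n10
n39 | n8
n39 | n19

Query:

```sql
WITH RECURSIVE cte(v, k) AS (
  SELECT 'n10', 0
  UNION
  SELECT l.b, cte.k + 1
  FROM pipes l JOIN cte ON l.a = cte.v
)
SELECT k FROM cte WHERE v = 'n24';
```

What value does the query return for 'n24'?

1

Base: (n10, k=0).
Iteration 1: edges from {n10} -> (n19, k=1), (n24, k=1).
Iteration 2: no outgoing edges from {n19,n24}; recursion stops.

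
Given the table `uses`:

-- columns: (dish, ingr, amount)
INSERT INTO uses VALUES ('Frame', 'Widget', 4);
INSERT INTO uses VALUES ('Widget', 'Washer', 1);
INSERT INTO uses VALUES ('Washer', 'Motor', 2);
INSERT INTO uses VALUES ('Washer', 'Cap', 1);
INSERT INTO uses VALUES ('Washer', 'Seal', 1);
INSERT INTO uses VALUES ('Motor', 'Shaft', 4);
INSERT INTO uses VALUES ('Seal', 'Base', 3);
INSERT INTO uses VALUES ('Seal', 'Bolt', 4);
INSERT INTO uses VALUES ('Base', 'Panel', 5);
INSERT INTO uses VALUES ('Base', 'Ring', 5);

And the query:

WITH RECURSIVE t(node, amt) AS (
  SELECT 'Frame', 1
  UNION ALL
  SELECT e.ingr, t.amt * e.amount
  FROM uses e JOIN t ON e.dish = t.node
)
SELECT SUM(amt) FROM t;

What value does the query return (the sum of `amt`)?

205

Base: (Frame, amt=1).
Iteration 1: components of {Frame} -> Widget = 1*4 = 4.
Iteration 2: components of {Widget} -> Washer = 4*1 = 4.
Iteration 3: components of {Washer} -> Cap = 4*1 = 4, Motor = 4*2 = 8, Seal = 4*1 = 4.
Iteration 4: components of {Cap,Motor,Seal} -> Base = 4*3 = 12, Bolt = 4*4 = 16, Shaft = 8*4 = 32.
Iteration 5: components of {Base,Bolt,Shaft} -> Panel = 12*5 = 60, Ring = 12*5 = 60.
Iteration 6: no further components; recursion stops.
SUM(amt) = 1 + 4 + 4 + 8 + 4 + 4 + 32 + 12 + 16 + 60 + 60 = 205.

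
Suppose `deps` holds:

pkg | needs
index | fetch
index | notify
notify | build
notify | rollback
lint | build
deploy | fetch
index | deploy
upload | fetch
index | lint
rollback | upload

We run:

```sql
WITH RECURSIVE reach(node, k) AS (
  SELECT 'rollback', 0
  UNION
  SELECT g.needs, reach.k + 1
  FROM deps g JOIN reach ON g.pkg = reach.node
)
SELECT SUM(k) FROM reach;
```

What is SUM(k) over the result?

3

Base: (rollback, k=0).
Iteration 1: edges from {rollback} -> (upload, k=1).
Iteration 2: edges from {upload} -> (fetch, k=2).
Iteration 3: no outgoing edges from {fetch}; recursion stops.
SUM(k) = 0 + 1 + 2 = 3.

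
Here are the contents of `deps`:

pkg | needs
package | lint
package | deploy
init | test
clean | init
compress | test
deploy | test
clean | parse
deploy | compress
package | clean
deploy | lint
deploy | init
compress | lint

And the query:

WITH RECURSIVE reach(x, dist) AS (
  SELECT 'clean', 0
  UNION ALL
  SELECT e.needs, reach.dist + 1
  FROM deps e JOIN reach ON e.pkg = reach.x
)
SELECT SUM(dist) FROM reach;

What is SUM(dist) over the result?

4

Base: (clean, dist=0).
Iteration 1: edges from {clean} -> (init, dist=1), (parse, dist=1).
Iteration 2: edges from {init,parse} -> (test, dist=2).
Iteration 3: no outgoing edges from {test}; recursion stops.
SUM(dist) = 0 + 1 + 1 + 2 = 4.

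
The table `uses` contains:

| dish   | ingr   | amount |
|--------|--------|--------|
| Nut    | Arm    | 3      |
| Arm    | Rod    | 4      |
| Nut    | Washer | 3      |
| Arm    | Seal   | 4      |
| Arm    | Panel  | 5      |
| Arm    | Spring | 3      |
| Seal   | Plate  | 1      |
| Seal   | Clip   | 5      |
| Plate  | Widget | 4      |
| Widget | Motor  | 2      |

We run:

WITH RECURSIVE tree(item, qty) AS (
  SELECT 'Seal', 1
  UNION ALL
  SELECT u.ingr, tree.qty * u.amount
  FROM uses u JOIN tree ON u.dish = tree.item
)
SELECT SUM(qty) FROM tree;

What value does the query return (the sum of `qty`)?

19

Base: (Seal, qty=1).
Iteration 1: components of {Seal} -> Clip = 1*5 = 5, Plate = 1*1 = 1.
Iteration 2: components of {Clip,Plate} -> Widget = 1*4 = 4.
Iteration 3: components of {Widget} -> Motor = 4*2 = 8.
Iteration 4: no further components; recursion stops.
SUM(qty) = 1 + 1 + 5 + 4 + 8 = 19.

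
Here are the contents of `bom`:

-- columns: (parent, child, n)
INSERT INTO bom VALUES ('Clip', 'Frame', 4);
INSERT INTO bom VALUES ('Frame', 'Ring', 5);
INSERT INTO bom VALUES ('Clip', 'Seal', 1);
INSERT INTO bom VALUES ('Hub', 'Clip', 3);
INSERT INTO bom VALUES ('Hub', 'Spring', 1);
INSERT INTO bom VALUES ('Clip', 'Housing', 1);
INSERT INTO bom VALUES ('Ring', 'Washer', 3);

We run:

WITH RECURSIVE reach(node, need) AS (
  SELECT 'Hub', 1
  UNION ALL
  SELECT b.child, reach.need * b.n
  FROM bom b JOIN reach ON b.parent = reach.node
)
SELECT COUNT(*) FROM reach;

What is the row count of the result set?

8

Base: (Hub, need=1).
Iteration 1: components of {Hub} -> Clip = 1*3 = 3, Spring = 1*1 = 1.
Iteration 2: components of {Clip,Spring} -> Frame = 3*4 = 12, Housing = 3*1 = 3, Seal = 3*1 = 3.
Iteration 3: components of {Frame,Housing,Seal} -> Ring = 12*5 = 60.
Iteration 4: components of {Ring} -> Washer = 60*3 = 180.
Iteration 5: no further components; recursion stops.
Total rows emitted: 8.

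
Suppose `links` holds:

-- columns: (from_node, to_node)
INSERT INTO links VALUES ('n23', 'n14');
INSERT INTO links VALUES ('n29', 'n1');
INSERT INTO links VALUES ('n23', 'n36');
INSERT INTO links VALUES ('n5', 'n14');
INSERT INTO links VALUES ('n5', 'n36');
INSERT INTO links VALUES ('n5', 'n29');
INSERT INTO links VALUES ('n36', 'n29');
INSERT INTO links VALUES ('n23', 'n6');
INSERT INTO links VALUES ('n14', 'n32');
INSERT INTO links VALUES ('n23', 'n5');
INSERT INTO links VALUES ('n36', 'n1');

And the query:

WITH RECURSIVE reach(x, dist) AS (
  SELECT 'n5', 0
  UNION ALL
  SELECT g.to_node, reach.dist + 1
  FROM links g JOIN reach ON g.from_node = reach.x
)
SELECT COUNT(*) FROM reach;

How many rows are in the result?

Base: (n5, dist=0).
Iteration 1: edges from {n5} -> (n14, dist=1), (n29, dist=1), (n36, dist=1).
Iteration 2: edges from {n14,n29,n36} -> (n1, dist=2) x2, (n29, dist=2), (n32, dist=2). [UNION ALL keeps all 4 new rows, including repeats]
Iteration 3: edges from {n1,n29,n32} -> (n1, dist=3).
Iteration 4: no outgoing edges from {n1}; recursion stops.
Total rows emitted: 9.

9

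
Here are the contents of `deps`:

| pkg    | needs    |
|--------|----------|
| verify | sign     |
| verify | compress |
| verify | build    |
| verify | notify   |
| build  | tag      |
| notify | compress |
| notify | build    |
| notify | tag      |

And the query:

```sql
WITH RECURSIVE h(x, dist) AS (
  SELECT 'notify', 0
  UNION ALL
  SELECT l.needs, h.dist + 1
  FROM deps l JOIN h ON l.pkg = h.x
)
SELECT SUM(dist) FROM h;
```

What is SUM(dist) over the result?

Base: (notify, dist=0).
Iteration 1: edges from {notify} -> (build, dist=1), (compress, dist=1), (tag, dist=1).
Iteration 2: edges from {build,compress,tag} -> (tag, dist=2).
Iteration 3: no outgoing edges from {tag}; recursion stops.
SUM(dist) = 0 + 1 + 1 + 1 + 2 = 5.

5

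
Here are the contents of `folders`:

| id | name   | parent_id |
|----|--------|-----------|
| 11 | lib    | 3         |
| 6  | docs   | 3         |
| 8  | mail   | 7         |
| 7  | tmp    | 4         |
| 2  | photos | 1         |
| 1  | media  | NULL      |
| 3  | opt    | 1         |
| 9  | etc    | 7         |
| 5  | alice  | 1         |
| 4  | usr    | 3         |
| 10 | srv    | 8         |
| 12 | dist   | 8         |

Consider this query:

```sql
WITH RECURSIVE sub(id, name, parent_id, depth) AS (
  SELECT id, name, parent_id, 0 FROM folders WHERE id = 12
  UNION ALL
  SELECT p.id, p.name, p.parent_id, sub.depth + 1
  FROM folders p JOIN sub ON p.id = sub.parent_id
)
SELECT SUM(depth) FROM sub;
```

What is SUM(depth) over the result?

Base: id=12 (dist), parent_id=8, depth 0.
Iteration 1: join on id=8 -> mail (id 8, parent_id=7, depth 1).
Iteration 2: join on id=7 -> tmp (id 7, parent_id=4, depth 2).
Iteration 3: join on id=4 -> usr (id 4, parent_id=3, depth 3).
Iteration 4: join on id=3 -> opt (id 3, parent_id=1, depth 4).
Iteration 5: join on id=1 -> media (id 1, parent_id=NULL, depth 5).
Iteration 6: parent_id is NULL; no match; recursion stops.
SUM(depth) = 0 + 1 + 2 + 3 + 4 + 5 = 15.

15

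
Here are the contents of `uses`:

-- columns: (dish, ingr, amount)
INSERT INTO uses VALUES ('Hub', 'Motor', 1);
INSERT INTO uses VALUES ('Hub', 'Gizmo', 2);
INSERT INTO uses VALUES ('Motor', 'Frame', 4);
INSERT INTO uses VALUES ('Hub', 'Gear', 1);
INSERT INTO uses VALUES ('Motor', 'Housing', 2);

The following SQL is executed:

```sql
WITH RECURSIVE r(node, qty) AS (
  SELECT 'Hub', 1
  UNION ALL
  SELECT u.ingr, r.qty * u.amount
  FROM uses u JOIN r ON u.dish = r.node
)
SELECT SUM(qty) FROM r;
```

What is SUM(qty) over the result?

11

Base: (Hub, qty=1).
Iteration 1: components of {Hub} -> Gear = 1*1 = 1, Gizmo = 1*2 = 2, Motor = 1*1 = 1.
Iteration 2: components of {Gear,Gizmo,Motor} -> Frame = 1*4 = 4, Housing = 1*2 = 2.
Iteration 3: no further components; recursion stops.
SUM(qty) = 1 + 1 + 2 + 1 + 4 + 2 = 11.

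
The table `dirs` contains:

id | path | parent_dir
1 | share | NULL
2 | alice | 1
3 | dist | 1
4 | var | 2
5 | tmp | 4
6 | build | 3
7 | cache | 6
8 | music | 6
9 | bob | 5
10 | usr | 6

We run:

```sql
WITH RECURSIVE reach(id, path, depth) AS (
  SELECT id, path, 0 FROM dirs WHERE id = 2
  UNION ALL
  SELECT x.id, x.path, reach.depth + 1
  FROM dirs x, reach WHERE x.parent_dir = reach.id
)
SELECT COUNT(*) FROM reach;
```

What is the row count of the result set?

Base: id=2 (alice) at depth 0.
Iteration 1: rows with parent_dir in {2} -> var (id 4, depth 1).
Iteration 2: rows with parent_dir in {4} -> tmp (id 5, depth 2).
Iteration 3: rows with parent_dir in {5} -> bob (id 9, depth 3).
Iteration 4: no rows with parent_dir in {9}; recursion stops.
Total rows emitted: 4.

4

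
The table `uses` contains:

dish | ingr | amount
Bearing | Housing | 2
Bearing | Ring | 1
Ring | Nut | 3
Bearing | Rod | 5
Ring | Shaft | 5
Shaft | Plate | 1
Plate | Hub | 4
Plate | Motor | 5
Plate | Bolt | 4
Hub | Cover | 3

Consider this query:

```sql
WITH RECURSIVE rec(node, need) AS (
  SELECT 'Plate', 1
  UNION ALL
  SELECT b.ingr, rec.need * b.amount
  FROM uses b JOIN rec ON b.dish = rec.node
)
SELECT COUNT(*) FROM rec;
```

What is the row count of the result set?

5

Base: (Plate, need=1).
Iteration 1: components of {Plate} -> Bolt = 1*4 = 4, Hub = 1*4 = 4, Motor = 1*5 = 5.
Iteration 2: components of {Bolt,Hub,Motor} -> Cover = 4*3 = 12.
Iteration 3: no further components; recursion stops.
Total rows emitted: 5.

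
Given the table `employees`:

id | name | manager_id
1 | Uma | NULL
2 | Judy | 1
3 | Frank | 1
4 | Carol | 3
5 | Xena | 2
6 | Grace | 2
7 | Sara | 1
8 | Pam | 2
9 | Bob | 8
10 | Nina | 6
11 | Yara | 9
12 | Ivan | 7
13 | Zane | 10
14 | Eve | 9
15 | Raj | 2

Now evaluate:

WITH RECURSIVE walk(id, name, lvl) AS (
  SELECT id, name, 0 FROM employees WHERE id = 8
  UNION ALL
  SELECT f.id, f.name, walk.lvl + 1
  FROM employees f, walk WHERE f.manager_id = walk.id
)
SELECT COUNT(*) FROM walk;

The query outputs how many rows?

4

Base: id=8 (Pam) at lvl 0.
Iteration 1: rows with manager_id in {8} -> Bob (id 9, lvl 1).
Iteration 2: rows with manager_id in {9} -> Yara (id 11, lvl 2), Eve (id 14, lvl 2).
Iteration 3: no rows with manager_id in {11,14}; recursion stops.
Total rows emitted: 4.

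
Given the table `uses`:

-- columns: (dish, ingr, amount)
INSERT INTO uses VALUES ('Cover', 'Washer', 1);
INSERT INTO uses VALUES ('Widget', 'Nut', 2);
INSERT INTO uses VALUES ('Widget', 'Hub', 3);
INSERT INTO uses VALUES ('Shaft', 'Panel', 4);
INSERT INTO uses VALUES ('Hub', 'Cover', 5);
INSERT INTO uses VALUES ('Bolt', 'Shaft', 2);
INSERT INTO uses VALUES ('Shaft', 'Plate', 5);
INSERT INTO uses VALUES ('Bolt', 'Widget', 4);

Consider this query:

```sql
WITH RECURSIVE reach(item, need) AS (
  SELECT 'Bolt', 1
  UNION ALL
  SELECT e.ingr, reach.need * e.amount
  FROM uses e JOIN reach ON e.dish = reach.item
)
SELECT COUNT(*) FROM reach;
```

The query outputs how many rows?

Base: (Bolt, need=1).
Iteration 1: components of {Bolt} -> Shaft = 1*2 = 2, Widget = 1*4 = 4.
Iteration 2: components of {Shaft,Widget} -> Hub = 4*3 = 12, Nut = 4*2 = 8, Panel = 2*4 = 8, Plate = 2*5 = 10.
Iteration 3: components of {Hub,Nut,Panel,Plate} -> Cover = 12*5 = 60.
Iteration 4: components of {Cover} -> Washer = 60*1 = 60.
Iteration 5: no further components; recursion stops.
Total rows emitted: 9.

9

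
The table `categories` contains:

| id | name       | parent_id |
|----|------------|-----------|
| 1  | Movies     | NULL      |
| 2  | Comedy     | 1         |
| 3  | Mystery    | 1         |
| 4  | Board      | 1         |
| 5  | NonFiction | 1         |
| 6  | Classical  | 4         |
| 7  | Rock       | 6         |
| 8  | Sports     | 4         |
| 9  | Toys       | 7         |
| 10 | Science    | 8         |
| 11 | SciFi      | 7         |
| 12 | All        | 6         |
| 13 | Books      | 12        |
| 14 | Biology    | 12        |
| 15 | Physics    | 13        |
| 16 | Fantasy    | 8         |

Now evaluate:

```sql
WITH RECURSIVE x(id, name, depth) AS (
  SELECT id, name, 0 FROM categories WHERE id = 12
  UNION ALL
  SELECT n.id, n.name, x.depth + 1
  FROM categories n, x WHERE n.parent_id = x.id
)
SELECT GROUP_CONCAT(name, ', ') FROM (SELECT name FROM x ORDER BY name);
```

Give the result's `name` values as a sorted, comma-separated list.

Base: id=12 (All) at depth 0.
Iteration 1: rows with parent_id in {12} -> Books (id 13, depth 1), Biology (id 14, depth 1).
Iteration 2: rows with parent_id in {13,14} -> Physics (id 15, depth 2).
Iteration 3: no rows with parent_id in {15}; recursion stops.

All, Biology, Books, Physics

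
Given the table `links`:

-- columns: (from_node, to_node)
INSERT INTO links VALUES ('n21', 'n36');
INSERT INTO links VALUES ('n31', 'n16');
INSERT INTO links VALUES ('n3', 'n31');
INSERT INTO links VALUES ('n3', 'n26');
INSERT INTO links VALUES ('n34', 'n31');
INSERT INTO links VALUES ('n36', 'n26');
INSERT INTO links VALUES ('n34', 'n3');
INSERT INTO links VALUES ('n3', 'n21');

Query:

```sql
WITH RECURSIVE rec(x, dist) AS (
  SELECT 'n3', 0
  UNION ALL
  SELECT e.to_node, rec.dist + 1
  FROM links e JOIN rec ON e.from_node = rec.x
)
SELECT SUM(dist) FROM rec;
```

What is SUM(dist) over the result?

Base: (n3, dist=0).
Iteration 1: edges from {n3} -> (n21, dist=1), (n26, dist=1), (n31, dist=1).
Iteration 2: edges from {n21,n26,n31} -> (n16, dist=2), (n36, dist=2).
Iteration 3: edges from {n16,n36} -> (n26, dist=3).
Iteration 4: no outgoing edges from {n26}; recursion stops.
SUM(dist) = 0 + 1 + 1 + 1 + 2 + 2 + 3 = 10.

10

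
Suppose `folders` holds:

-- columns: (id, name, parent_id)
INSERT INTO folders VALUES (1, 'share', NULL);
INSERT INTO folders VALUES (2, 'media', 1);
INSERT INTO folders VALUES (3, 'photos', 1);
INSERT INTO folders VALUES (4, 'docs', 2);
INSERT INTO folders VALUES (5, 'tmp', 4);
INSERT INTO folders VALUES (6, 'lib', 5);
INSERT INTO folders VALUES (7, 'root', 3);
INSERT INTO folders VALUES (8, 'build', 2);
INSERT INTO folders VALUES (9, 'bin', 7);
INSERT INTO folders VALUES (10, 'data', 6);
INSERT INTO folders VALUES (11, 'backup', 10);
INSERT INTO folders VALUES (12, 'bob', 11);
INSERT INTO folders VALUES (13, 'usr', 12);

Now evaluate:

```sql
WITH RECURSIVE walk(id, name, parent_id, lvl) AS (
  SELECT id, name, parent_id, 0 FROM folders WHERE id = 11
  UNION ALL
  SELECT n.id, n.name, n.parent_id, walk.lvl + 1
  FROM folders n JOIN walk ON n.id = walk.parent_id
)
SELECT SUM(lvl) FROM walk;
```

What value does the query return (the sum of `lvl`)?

21

Base: id=11 (backup), parent_id=10, lvl 0.
Iteration 1: join on id=10 -> data (id 10, parent_id=6, lvl 1).
Iteration 2: join on id=6 -> lib (id 6, parent_id=5, lvl 2).
Iteration 3: join on id=5 -> tmp (id 5, parent_id=4, lvl 3).
Iteration 4: join on id=4 -> docs (id 4, parent_id=2, lvl 4).
Iteration 5: join on id=2 -> media (id 2, parent_id=1, lvl 5).
Iteration 6: join on id=1 -> share (id 1, parent_id=NULL, lvl 6).
Iteration 7: parent_id is NULL; no match; recursion stops.
SUM(lvl) = 0 + 1 + 2 + 3 + 4 + 5 + 6 = 21.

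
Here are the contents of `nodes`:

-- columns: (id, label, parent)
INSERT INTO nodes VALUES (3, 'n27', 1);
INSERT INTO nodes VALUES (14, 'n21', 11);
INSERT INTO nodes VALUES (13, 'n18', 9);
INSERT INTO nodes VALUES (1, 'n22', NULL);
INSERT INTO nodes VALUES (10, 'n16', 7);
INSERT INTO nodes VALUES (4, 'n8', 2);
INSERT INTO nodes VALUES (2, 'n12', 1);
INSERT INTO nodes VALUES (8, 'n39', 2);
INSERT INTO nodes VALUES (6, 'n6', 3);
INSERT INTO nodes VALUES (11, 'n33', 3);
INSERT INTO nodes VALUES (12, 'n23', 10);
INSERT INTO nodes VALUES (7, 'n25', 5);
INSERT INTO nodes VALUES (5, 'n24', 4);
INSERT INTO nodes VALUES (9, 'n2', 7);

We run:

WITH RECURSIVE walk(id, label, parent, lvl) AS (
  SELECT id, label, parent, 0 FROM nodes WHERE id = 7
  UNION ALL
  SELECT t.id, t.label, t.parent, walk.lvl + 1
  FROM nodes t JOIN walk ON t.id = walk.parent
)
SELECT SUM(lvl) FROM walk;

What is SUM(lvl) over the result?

10

Base: id=7 (n25), parent=5, lvl 0.
Iteration 1: join on id=5 -> n24 (id 5, parent=4, lvl 1).
Iteration 2: join on id=4 -> n8 (id 4, parent=2, lvl 2).
Iteration 3: join on id=2 -> n12 (id 2, parent=1, lvl 3).
Iteration 4: join on id=1 -> n22 (id 1, parent=NULL, lvl 4).
Iteration 5: parent is NULL; no match; recursion stops.
SUM(lvl) = 0 + 1 + 2 + 3 + 4 = 10.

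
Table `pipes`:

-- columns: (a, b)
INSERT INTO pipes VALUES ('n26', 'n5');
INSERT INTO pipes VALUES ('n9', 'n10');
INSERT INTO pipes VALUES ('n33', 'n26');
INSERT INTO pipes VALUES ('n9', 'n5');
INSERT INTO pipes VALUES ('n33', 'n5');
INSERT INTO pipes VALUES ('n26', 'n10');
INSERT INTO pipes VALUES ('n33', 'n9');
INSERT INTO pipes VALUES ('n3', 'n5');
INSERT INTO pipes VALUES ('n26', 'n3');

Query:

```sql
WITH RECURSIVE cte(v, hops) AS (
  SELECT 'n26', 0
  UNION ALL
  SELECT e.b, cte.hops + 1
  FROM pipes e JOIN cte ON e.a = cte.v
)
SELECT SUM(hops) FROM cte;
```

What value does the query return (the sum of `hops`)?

Base: (n26, hops=0).
Iteration 1: edges from {n26} -> (n10, hops=1), (n3, hops=1), (n5, hops=1).
Iteration 2: edges from {n10,n3,n5} -> (n5, hops=2).
Iteration 3: no outgoing edges from {n5}; recursion stops.
SUM(hops) = 0 + 1 + 1 + 1 + 2 = 5.

5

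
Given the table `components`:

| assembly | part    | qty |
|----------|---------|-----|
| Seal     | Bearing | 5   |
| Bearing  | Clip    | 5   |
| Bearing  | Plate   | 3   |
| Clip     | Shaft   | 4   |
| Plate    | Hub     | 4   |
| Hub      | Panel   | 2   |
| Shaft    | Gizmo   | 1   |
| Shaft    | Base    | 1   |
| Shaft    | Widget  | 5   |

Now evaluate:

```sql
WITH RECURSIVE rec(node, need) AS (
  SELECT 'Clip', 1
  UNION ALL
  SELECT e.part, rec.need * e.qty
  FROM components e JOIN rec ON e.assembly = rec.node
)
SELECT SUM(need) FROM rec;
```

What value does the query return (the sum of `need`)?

Base: (Clip, need=1).
Iteration 1: components of {Clip} -> Shaft = 1*4 = 4.
Iteration 2: components of {Shaft} -> Base = 4*1 = 4, Gizmo = 4*1 = 4, Widget = 4*5 = 20.
Iteration 3: no further components; recursion stops.
SUM(need) = 1 + 4 + 4 + 4 + 20 = 33.

33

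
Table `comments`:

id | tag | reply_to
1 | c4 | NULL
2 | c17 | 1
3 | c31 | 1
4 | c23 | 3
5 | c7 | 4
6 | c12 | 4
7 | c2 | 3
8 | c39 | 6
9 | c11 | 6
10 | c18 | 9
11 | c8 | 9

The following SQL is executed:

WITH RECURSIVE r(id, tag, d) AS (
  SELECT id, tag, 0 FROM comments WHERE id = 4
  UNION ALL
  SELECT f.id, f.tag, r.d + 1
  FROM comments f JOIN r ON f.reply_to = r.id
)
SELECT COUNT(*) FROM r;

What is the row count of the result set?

Base: id=4 (c23) at d 0.
Iteration 1: rows with reply_to in {4} -> c7 (id 5, d 1), c12 (id 6, d 1).
Iteration 2: rows with reply_to in {5,6} -> c39 (id 8, d 2), c11 (id 9, d 2).
Iteration 3: rows with reply_to in {8,9} -> c18 (id 10, d 3), c8 (id 11, d 3).
Iteration 4: no rows with reply_to in {10,11}; recursion stops.
Total rows emitted: 7.

7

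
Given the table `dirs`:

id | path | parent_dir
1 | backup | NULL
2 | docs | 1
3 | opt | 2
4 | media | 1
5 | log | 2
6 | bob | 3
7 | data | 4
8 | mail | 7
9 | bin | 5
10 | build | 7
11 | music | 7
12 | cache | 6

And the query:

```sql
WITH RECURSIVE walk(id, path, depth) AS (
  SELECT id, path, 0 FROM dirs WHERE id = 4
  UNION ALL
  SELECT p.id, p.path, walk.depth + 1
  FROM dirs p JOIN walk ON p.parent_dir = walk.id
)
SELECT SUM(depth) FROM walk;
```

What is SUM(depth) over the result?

7

Base: id=4 (media) at depth 0.
Iteration 1: rows with parent_dir in {4} -> data (id 7, depth 1).
Iteration 2: rows with parent_dir in {7} -> mail (id 8, depth 2), build (id 10, depth 2), music (id 11, depth 2).
Iteration 3: no rows with parent_dir in {8,10,11}; recursion stops.
SUM(depth) = 0 + 1 + 2 + 2 + 2 = 7.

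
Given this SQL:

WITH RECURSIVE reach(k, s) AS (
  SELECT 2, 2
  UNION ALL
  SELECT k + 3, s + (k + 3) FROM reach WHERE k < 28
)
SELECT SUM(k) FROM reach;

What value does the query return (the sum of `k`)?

Base: k=2, s=2.
Iteration 1: 2 < 28 holds -> k = 2 + 3 = 5, s = 2 + 5 = 7.
Iteration 2: 5 < 28 holds -> k = 5 + 3 = 8, s = 7 + 8 = 15.
Iteration 3: 8 < 28 holds -> k = 8 + 3 = 11, s = 15 + 11 = 26.
Iteration 4: 11 < 28 holds -> k = 11 + 3 = 14, s = 26 + 14 = 40.
Iteration 5: 14 < 28 holds -> k = 14 + 3 = 17, s = 40 + 17 = 57.
Iteration 6: 17 < 28 holds -> k = 17 + 3 = 20, s = 57 + 20 = 77.
Iteration 7: 20 < 28 holds -> k = 20 + 3 = 23, s = 77 + 23 = 100.
Iteration 8: 23 < 28 holds -> k = 23 + 3 = 26, s = 100 + 26 = 126.
Iteration 9: 26 < 28 holds -> k = 26 + 3 = 29, s = 126 + 29 = 155.
Iteration 10: 29 < 28 fails; recursion stops.
SUM(k) = 2 + 5 + 8 + 11 + 14 + 17 + 20 + 23 + 26 + 29 = 155.

155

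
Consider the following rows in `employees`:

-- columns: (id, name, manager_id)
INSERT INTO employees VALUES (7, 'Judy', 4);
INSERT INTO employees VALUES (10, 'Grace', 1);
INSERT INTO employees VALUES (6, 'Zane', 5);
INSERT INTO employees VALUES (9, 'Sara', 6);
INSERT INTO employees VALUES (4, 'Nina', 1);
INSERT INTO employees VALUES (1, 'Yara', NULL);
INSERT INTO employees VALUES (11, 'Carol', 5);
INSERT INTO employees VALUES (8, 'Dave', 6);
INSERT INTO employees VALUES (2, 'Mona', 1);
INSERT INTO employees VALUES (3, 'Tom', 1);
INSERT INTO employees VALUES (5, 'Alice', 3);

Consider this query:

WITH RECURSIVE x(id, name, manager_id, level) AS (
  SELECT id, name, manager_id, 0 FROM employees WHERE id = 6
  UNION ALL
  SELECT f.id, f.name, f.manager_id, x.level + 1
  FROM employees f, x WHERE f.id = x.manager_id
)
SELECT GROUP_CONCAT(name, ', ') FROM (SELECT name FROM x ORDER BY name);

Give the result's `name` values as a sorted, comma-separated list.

Base: id=6 (Zane), manager_id=5, level 0.
Iteration 1: join on id=5 -> Alice (id 5, manager_id=3, level 1).
Iteration 2: join on id=3 -> Tom (id 3, manager_id=1, level 2).
Iteration 3: join on id=1 -> Yara (id 1, manager_id=NULL, level 3).
Iteration 4: manager_id is NULL; no match; recursion stops.

Alice, Tom, Yara, Zane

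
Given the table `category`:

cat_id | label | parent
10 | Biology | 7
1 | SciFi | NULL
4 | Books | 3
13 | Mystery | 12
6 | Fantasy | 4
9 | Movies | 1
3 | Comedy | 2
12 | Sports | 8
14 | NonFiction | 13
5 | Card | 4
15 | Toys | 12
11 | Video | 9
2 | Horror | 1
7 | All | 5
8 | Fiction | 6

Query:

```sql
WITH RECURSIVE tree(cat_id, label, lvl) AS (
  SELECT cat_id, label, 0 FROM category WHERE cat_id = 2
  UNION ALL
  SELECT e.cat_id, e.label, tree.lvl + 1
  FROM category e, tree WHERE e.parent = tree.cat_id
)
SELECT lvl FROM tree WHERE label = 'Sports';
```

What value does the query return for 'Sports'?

Base: cat_id=2 (Horror) at lvl 0.
Iteration 1: rows with parent in {2} -> Comedy (id 3, lvl 1).
Iteration 2: rows with parent in {3} -> Books (id 4, lvl 2).
Iteration 3: rows with parent in {4} -> Card (id 5, lvl 3), Fantasy (id 6, lvl 3).
Iteration 4: rows with parent in {5,6} -> All (id 7, lvl 4), Fiction (id 8, lvl 4).
Iteration 5: rows with parent in {7,8} -> Biology (id 10, lvl 5), Sports (id 12, lvl 5).
Iteration 6: rows with parent in {10,12} -> Mystery (id 13, lvl 6), Toys (id 15, lvl 6).
Iteration 7: rows with parent in {13,15} -> NonFiction (id 14, lvl 7).
Iteration 8: no rows with parent in {14}; recursion stops.

5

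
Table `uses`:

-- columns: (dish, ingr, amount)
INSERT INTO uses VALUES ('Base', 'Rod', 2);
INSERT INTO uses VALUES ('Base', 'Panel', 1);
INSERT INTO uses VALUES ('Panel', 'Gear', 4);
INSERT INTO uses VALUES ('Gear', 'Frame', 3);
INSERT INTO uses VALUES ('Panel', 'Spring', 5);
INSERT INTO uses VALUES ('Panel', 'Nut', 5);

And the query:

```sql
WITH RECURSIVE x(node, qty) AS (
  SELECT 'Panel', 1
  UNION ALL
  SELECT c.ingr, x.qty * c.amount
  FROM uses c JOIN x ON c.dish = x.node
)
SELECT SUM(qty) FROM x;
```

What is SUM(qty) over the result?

Base: (Panel, qty=1).
Iteration 1: components of {Panel} -> Gear = 1*4 = 4, Nut = 1*5 = 5, Spring = 1*5 = 5.
Iteration 2: components of {Gear,Nut,Spring} -> Frame = 4*3 = 12.
Iteration 3: no further components; recursion stops.
SUM(qty) = 1 + 4 + 5 + 5 + 12 = 27.

27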